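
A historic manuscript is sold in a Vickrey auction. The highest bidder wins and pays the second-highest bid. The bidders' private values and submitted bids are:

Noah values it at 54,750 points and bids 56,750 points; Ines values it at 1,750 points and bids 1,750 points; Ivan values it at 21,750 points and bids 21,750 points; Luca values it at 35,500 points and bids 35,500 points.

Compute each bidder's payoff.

Bids in descending order: Noah 56,750 points > Luca 35,500 points > Ivan 21,750 points > Ines 1,750 points.
Noah has the top bid and wins; the price is the second-highest bid, 35,500 points.
Noah's payoff = 54,750 points − 35,500 points = 19,250 points. All other bidders lose, so their payoff is 0.

Payoffs: Noah 19,250 points, Ines 0 points, Ivan 0 points, Luca 0 points.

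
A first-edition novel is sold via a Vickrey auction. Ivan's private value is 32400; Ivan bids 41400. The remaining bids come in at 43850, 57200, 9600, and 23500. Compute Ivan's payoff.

Highest competing bid: 57200.
Ivan's bid 41400 is not the highest, so Ivan loses, pays nothing, and earns zero payoff.

Ivan's payoff: 0.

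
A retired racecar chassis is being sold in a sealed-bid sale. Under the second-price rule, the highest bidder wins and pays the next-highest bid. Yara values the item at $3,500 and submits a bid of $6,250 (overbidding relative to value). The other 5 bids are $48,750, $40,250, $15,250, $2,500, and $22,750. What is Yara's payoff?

Yara's payoff: $0.

Highest competing bid: $48,750.
Yara's bid $6,250 is not the highest, so Yara loses, pays nothing, and earns zero payoff.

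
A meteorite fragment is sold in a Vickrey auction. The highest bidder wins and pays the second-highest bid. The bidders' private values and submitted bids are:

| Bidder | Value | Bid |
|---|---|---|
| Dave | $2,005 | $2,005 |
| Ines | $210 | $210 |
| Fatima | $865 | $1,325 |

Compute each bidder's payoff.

Bids in descending order: Dave $2,005 > Fatima $1,325 > Ines $210.
Dave has the top bid and wins; the price is the second-highest bid, $1,325.
Dave's payoff = $2,005 − $1,325 = $680. All other bidders lose, so their payoff is 0.

Payoffs: Dave $680, Ines $0, Fatima $0.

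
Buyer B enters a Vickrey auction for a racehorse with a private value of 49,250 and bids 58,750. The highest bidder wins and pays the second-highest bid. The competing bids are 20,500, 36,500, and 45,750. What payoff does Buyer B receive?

Highest competing bid: 45,750.
Buyer B's bid 58,750 is the highest overall, so Buyer B wins and pays the second-highest bid, 45,750.
Payoff = value − price = 49,250 − 45,750 = 3,500.

3,500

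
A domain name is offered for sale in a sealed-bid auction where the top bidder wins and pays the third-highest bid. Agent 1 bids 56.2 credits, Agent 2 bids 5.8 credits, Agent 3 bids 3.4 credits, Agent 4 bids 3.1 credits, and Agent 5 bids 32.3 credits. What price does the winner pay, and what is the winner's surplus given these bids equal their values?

Sorted high to low: Agent 1 56.2 credits; Agent 5 32.3 credits; Agent 2 5.8 credits; Agent 3 3.4 credits; Agent 4 3.1 credits.
Agent 1 is the highest bidder, so Agent 1 wins.
Under the third-price rule, the price is the third-highest bid: 5.8 credits.
Surplus = 56.2 credits − 5.8 credits = 50.4 credits.

The winner pays 5.8 credits for a surplus of 50.4 credits.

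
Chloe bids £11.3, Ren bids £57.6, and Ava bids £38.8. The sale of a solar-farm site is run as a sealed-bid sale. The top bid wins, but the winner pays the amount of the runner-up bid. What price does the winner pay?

Ranking the bids: Ren £57.6 > Ava £38.8 > Chloe £11.3.
Ren has the highest bid, so Ren wins.
The second-highest bid is £38.8, so that is what Ren pays.

Price paid: £38.8.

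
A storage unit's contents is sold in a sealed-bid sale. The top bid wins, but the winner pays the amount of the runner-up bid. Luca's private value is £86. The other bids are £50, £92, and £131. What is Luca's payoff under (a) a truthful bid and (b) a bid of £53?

The highest competing bid is £131.
Bidding truthfully at £86: the top bid is £131 (a rival), so Luca loses. Payoff = £0.
Bidding £53: the top bid is £131 (a rival), so Luca loses. Payoff = £0.
The bid only affects whether you win, not the price — here both bids land on the same side of the top rival bid, so the deviation is payoff-neutral.

(a) £0  (b) £0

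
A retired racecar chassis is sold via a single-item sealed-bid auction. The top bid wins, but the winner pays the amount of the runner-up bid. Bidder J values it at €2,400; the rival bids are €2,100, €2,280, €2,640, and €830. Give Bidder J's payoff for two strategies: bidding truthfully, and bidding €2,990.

The highest competing bid is €2,640.
Bidding truthfully at €2,400: the top bid is €2,640 (a rival), so Bidder J loses. Payoff = €0.
Bidding €2,990: Bidder J has the top bid, wins, and pays the second-highest bid €2,640. Payoff = €2,400 − €2,640 = -€240.

(a) €0  (b) -€240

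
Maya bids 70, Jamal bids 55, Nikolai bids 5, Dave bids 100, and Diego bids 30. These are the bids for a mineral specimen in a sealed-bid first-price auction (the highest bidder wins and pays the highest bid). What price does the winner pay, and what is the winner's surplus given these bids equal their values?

Bids in descending order: Dave 100; Maya 70; Jamal 55; Diego 30; Nikolai 5.
Dave is the highest bidder, so Dave wins.
Under the first-price rule, the price is the highest bid: 100.
Surplus = 100 − 100 = 0.

The winner pays 100 for a surplus of 0.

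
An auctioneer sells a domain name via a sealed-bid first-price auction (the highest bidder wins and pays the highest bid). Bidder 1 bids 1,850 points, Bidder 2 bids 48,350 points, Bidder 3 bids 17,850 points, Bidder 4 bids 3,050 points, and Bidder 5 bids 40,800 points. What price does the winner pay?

Ordered from highest: Bidder 2 48,350 points, then Bidder 5 40,800 points, then Bidder 3 17,850 points, then Bidder 4 3,050 points, then Bidder 1 1,850 points.
Bidder 2 is the highest bidder, so Bidder 2 wins.
Under the first-price rule, the price is the highest bid: 48,350 points.

The winner pays 48,350 points.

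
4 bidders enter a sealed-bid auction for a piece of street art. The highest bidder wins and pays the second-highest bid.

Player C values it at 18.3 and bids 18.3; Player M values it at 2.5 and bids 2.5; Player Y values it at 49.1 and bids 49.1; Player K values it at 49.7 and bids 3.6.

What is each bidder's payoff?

Ordered from highest: Player Y 49.1, then Player C 18.3, then Player K 3.6, then Player M 2.5.
Player Y has the top bid and wins; the price is the second-highest bid, 18.3.
Player Y's payoff = 49.1 − 18.3 = 30.8. All other bidders lose, so their payoff is 0.

Player C 0.0, Player M 0.0, Player Y 30.8, Player K 0.0.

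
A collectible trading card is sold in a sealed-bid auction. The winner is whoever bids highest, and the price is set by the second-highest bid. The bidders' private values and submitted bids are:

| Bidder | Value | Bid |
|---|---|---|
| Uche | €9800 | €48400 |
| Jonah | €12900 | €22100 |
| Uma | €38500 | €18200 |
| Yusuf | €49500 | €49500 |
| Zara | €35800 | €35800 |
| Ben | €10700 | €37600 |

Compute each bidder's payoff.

Ordered from highest: Yusuf €49500 > Uche €48400 > Ben €37600 > Zara €35800 > Jonah €22100 > Uma €18200.
Yusuf has the top bid and wins; the price is the second-highest bid, €48400.
Yusuf's payoff = €49500 − €48400 = €1100. All other bidders lose, so their payoff is 0.

Payoffs: Uche €0, Jonah €0, Uma €0, Yusuf €1100, Zara €0, Ben €0.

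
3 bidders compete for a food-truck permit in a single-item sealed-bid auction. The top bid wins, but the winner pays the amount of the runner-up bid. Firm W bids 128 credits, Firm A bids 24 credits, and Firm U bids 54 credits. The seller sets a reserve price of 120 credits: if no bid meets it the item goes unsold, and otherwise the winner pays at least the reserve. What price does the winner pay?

Ranking the bids: Firm W 128 credits > Firm U 54 credits > Firm A 24 credits.
Firm W has the highest bid, so Firm W wins.
The second-highest bid is 54 credits, but the reserve 120 credits is higher, so the price is the reserve.

The winner pays 120 credits.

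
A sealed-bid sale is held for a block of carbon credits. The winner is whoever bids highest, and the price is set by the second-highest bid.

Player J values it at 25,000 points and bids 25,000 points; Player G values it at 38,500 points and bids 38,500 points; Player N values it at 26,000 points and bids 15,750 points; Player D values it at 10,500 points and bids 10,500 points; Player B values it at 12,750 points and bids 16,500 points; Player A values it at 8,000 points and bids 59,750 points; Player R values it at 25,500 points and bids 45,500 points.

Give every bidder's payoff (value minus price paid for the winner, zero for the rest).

Player J 0 points, Player G 0 points, Player N 0 points, Player D 0 points, Player B 0 points, Player A -37,500 points, Player R 0 points.

Ordered from highest: Player A 59,750 points; Player R 45,500 points; Player G 38,500 points; Player J 25,000 points; Player B 16,500 points; Player N 15,750 points; Player D 10,500 points.
Player A has the top bid and wins; the price is the second-highest bid, 45,500 points.
Player A's payoff = 8,000 points − 45,500 points = -37,500 points. All other bidders lose, so their payoff is 0.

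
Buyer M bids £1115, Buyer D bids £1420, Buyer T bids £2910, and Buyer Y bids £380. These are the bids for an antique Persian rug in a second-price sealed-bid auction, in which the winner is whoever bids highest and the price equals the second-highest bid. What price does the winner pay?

£1420

Sorted high to low: Buyer T £2910, then Buyer D £1420, then Buyer M £1115, then Buyer Y £380.
Buyer T is the highest bidder, so Buyer T wins.
Under the second-price rule, the price is the second-highest bid: £1420.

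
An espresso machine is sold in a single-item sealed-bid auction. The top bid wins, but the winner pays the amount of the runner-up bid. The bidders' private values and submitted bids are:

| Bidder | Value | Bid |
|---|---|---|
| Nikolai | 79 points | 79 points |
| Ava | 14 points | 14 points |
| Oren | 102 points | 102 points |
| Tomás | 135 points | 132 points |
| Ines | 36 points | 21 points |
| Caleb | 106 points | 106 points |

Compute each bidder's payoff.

Nikolai 0 points, Ava 0 points, Oren 0 points, Tomás 29 points, Ines 0 points, Caleb 0 points.

Bids in descending order: Tomás 132 points, then Caleb 106 points, then Oren 102 points, then Nikolai 79 points, then Ines 21 points, then Ava 14 points.
Tomás has the top bid and wins; the price is the second-highest bid, 106 points.
Tomás's payoff = 135 points − 106 points = 29 points. All other bidders lose, so their payoff is 0.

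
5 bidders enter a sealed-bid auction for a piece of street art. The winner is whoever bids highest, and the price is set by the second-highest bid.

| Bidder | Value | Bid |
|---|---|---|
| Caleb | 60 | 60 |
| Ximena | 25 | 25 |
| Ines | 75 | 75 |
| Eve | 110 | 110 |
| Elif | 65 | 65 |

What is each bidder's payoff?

Sorted high to low: Eve 110, then Ines 75, then Elif 65, then Caleb 60, then Ximena 25.
Eve has the top bid and wins; the price is the second-highest bid, 75.
Eve's payoff = 110 − 75 = 35. All other bidders lose, so their payoff is 0.

Payoffs: Caleb 0, Ximena 0, Ines 0, Eve 35, Elif 0.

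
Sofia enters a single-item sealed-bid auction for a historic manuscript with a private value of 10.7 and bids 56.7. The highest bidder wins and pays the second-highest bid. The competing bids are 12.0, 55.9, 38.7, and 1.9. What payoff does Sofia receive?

Highest competing bid: 55.9.
Sofia's bid 56.7 is the highest overall, so Sofia wins and pays the second-highest bid, 55.9.
Payoff = value − price = 10.7 − 55.9 = -45.2.

Sofia's payoff: -45.2.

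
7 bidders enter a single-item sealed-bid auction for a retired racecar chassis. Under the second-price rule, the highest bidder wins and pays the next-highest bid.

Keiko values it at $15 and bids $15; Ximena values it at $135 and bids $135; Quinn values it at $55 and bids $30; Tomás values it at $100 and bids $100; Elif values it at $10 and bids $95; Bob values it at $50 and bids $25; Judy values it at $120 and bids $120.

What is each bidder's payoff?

Ordered from highest: Ximena $135 > Judy $120 > Tomás $100 > Elif $95 > Quinn $30 > Bob $25 > Keiko $15.
Ximena has the top bid and wins; the price is the second-highest bid, $120.
Ximena's payoff = $135 − $120 = $15. All other bidders lose, so their payoff is 0.

Keiko $0, Ximena $15, Quinn $0, Tomás $0, Elif $0, Bob $0, Judy $0.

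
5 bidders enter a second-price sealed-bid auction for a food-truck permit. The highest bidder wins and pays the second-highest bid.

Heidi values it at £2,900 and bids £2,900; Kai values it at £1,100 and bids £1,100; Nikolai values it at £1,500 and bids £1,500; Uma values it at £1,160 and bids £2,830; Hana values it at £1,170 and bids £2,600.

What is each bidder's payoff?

Heidi £70, Kai £0, Nikolai £0, Uma £0, Hana £0.

Sorted high to low: Heidi £2,900; Uma £2,830; Hana £2,600; Nikolai £1,500; Kai £1,100.
Heidi has the top bid and wins; the price is the second-highest bid, £2,830.
Heidi's payoff = £2,900 − £2,830 = £70. All other bidders lose, so their payoff is 0.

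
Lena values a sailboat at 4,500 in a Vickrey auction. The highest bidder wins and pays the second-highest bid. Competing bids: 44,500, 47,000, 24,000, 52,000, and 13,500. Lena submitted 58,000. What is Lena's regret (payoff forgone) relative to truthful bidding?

The highest competing bid is 52,000.
Bidding truthfully at 4,500: the top bid is 52,000 (a rival), so Lena loses. Payoff = 0.
Bidding 58,000: Lena has the top bid, wins, and pays the second-highest bid 52,000. Payoff = 4,500 − 52,000 = -47,500.
Regret = truthful payoff − actual payoff = 0 − -47,500 = 47,500.
This is the dominant-strategy logic: truthful bidding weakly beats any alternative.

Regret: 47,500.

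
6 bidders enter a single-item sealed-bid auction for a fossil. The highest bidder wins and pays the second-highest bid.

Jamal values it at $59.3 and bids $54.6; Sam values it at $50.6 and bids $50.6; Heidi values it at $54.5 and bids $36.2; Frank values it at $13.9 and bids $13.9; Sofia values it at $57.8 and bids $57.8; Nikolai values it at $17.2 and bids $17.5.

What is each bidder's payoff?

Ranking the bids: Sofia $57.8, then Jamal $54.6, then Sam $50.6, then Heidi $36.2, then Nikolai $17.5, then Frank $13.9.
Sofia has the top bid and wins; the price is the second-highest bid, $54.6.
Sofia's payoff = $57.8 − $54.6 = $3.2. All other bidders lose, so their payoff is 0.

Jamal $0.0, Sam $0.0, Heidi $0.0, Frank $0.0, Sofia $3.2, Nikolai $0.0.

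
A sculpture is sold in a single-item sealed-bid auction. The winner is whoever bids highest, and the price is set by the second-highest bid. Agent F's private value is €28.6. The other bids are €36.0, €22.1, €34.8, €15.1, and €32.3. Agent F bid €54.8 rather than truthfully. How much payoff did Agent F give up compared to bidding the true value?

Regret: €7.4.

The highest competing bid is €36.0.
Bidding truthfully at €28.6: the top bid is €36.0 (a rival), so Agent F loses. Payoff = €0.0.
Bidding €54.8: Agent F has the top bid, wins, and pays the second-highest bid €36.0. Payoff = €28.6 − €36.0 = -€7.4.
Regret = truthful payoff − actual payoff = €0.0 − -€7.4 = €7.4.
This is the dominant-strategy logic: truthful bidding weakly beats any alternative.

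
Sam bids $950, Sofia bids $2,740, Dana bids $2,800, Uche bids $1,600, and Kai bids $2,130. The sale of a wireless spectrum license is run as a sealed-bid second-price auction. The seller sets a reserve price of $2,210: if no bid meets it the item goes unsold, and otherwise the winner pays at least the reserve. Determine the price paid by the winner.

Ordered from highest: Dana $2,800, then Sofia $2,740, then Kai $2,130, then Uche $1,600, then Sam $950.
Dana has the highest bid, so Dana wins.
The second-highest bid is $2,740, which exceeds the reserve, so that sets the price.

The winner pays $2,740.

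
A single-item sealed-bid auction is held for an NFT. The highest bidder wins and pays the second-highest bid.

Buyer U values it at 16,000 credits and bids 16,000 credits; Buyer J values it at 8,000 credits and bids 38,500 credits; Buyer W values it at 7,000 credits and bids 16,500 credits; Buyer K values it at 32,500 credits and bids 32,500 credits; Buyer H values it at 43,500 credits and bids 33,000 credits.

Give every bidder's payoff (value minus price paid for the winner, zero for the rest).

Payoffs: Buyer U 0 credits, Buyer J -25,000 credits, Buyer W 0 credits, Buyer K 0 credits, Buyer H 0 credits.

Sorted high to low: Buyer J 38,500 credits; Buyer H 33,000 credits; Buyer K 32,500 credits; Buyer W 16,500 credits; Buyer U 16,000 credits.
Buyer J has the top bid and wins; the price is the second-highest bid, 33,000 credits.
Buyer J's payoff = 8,000 credits − 33,000 credits = -25,000 credits. All other bidders lose, so their payoff is 0.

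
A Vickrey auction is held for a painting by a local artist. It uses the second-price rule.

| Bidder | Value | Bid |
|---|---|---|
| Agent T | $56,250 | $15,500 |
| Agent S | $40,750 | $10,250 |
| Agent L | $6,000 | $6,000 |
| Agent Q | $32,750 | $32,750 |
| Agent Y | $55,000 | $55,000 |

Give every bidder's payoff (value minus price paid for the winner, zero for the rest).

Ranking the bids: Agent Y $55,000; Agent Q $32,750; Agent T $15,500; Agent S $10,250; Agent L $6,000.
Agent Y has the top bid and wins; the price is the second-highest bid, $32,750.
Agent Y's payoff = $55,000 − $32,750 = $22,250. All other bidders lose, so their payoff is 0.

Agent T $0, Agent S $0, Agent L $0, Agent Q $0, Agent Y $22,250.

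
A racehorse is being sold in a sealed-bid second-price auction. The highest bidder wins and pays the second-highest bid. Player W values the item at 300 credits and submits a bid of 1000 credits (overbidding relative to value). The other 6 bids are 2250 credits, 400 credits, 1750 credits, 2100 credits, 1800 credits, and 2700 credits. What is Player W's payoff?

Highest competing bid: 2700 credits.
Player W's bid 1000 credits is not the highest, so Player W loses, pays nothing, and earns zero payoff.

Payoff = 0 credits.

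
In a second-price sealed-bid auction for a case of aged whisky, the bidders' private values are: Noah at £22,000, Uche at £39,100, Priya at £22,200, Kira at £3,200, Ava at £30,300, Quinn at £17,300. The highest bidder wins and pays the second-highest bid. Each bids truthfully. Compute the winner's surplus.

Ordered from highest: Uche £39,100; Ava £30,300; Priya £22,200; Noah £22,000; Quinn £17,300; Kira £3,200.
Uche wins with the top bid and pays the second-highest, £30,300.
Surplus = £39,100 − £30,300 = £8,800.

Winner's surplus: £8,800.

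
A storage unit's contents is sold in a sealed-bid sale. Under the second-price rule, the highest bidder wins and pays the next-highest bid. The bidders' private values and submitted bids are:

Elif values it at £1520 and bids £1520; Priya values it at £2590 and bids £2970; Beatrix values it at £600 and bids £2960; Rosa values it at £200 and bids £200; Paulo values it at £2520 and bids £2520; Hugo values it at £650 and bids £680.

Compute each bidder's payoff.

Elif £0, Priya -£370, Beatrix £0, Rosa £0, Paulo £0, Hugo £0.

Sorted high to low: Priya £2970; Beatrix £2960; Paulo £2520; Elif £1520; Hugo £680; Rosa £200.
Priya has the top bid and wins; the price is the second-highest bid, £2960.
Priya's payoff = £2590 − £2960 = -£370. All other bidders lose, so their payoff is 0.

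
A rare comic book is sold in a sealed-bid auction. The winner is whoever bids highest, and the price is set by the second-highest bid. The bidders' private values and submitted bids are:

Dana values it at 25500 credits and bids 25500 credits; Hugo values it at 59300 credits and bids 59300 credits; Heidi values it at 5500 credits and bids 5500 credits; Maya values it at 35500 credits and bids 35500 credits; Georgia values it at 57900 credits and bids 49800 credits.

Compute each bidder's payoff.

Payoffs: Dana 0 credits, Hugo 9500 credits, Heidi 0 credits, Maya 0 credits, Georgia 0 credits.

Ordered from highest: Hugo 59300 credits > Georgia 49800 credits > Maya 35500 credits > Dana 25500 credits > Heidi 5500 credits.
Hugo has the top bid and wins; the price is the second-highest bid, 49800 credits.
Hugo's payoff = 59300 credits − 49800 credits = 9500 credits. All other bidders lose, so their payoff is 0.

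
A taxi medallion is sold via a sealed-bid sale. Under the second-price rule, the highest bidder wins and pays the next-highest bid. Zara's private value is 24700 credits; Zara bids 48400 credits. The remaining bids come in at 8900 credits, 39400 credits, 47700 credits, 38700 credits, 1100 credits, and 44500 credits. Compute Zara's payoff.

Highest competing bid: 47700 credits.
Zara's bid 48400 credits is the highest overall, so Zara wins and pays the second-highest bid, 47700 credits.
Payoff = value − price = 24700 credits − 47700 credits = -23000 credits.

-23000 credits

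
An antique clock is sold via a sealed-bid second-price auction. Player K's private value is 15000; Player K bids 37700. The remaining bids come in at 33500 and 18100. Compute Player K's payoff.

-18500

Highest competing bid: 33500.
Player K's bid 37700 is the highest overall, so Player K wins and pays the second-highest bid, 33500.
Payoff = value − price = 15000 − 33500 = -18500.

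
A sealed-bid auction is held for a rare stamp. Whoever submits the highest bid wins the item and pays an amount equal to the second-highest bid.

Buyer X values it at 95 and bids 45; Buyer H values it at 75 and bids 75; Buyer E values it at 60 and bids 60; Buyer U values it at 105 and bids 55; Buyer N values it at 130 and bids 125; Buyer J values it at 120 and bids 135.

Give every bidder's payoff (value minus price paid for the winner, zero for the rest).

Bids in descending order: Buyer J 135; Buyer N 125; Buyer H 75; Buyer E 60; Buyer U 55; Buyer X 45.
Buyer J has the top bid and wins; the price is the second-highest bid, 125.
Buyer J's payoff = 120 − 125 = -5. All other bidders lose, so their payoff is 0.

Payoffs: Buyer X 0, Buyer H 0, Buyer E 0, Buyer U 0, Buyer N 0, Buyer J -5.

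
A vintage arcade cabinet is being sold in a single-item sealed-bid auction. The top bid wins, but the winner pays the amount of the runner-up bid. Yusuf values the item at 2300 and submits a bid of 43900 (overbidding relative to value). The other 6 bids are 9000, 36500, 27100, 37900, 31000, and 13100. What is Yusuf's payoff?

Payoff = -35600.

Highest competing bid: 37900.
Yusuf's bid 43900 is the highest overall, so Yusuf wins and pays the second-highest bid, 37900.
Payoff = value − price = 2300 − 37900 = -35600.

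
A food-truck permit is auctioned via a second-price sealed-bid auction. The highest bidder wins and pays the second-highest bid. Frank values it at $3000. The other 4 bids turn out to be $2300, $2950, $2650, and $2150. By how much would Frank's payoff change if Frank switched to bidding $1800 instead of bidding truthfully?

The highest competing bid is $2950.
Bidding truthfully at $3000: Frank has the top bid, wins, and pays the second-highest bid $2950. Payoff = $3000 − $2950 = $50.
Bidding $1800: the top bid is $2950 (a rival), so Frank loses. Payoff = $0.
Change = $0 − $50 = -$50.
Deviating from a truthful bid can only lose payoff in a second-price auction — never gain.

Change in payoff: -$50.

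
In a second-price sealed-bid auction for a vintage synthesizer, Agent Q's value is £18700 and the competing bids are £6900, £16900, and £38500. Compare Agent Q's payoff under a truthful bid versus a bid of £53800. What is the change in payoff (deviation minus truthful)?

The highest competing bid is £38500.
Bidding truthfully at £18700: the top bid is £38500 (a rival), so Agent Q loses. Payoff = £0.
Bidding £53800: Agent Q has the top bid, wins, and pays the second-highest bid £38500. Payoff = £18700 − £38500 = -£19800.
Change = -£19800 − £0 = -£19800.

Payoff change: -£19800.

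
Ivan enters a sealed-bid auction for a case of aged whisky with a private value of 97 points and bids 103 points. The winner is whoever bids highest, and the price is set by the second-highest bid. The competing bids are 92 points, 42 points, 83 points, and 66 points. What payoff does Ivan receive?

Payoff = 5 points.

Highest competing bid: 92 points.
Ivan's bid 103 points is the highest overall, so Ivan wins and pays the second-highest bid, 92 points.
Payoff = value − price = 97 points − 92 points = 5 points.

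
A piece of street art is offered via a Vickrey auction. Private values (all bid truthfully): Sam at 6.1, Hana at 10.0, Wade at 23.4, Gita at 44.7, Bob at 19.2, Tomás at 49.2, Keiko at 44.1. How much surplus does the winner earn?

Bids in descending order: Tomás 49.2; Gita 44.7; Keiko 44.1; Wade 23.4; Bob 19.2; Hana 10.0; Sam 6.1.
Tomás wins with the top bid and pays the second-highest, 44.7.
Surplus = 49.2 − 44.7 = 4.5.

Winner's surplus: 4.5.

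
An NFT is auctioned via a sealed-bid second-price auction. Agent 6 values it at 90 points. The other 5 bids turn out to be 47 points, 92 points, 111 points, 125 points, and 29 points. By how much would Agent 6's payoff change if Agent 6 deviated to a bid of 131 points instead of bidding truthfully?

Change in payoff: -35 points.

The highest competing bid is 125 points.
Bidding truthfully at 90 points: the top bid is 125 points (a rival), so Agent 6 loses. Payoff = 0 points.
Bidding 131 points: Agent 6 has the top bid, wins, and pays the second-highest bid 125 points. Payoff = 90 points − 125 points = -35 points.
Change = -35 points − 0 points = -35 points.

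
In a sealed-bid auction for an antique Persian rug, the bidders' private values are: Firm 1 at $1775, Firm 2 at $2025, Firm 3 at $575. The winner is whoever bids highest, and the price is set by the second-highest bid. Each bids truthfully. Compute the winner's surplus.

Sorted high to low: Firm 2 $2025, then Firm 1 $1775, then Firm 3 $575.
Firm 2 wins with the top bid and pays the second-highest, $1775.
Surplus = $2025 − $1775 = $250.

$250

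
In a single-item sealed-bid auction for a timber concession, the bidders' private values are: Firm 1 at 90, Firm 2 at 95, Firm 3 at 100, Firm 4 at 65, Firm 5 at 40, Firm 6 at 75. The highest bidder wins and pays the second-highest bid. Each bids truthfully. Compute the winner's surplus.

Bids in descending order: Firm 3 100; Firm 2 95; Firm 1 90; Firm 6 75; Firm 4 65; Firm 5 40.
Firm 3 wins with the top bid and pays the second-highest, 95.
Surplus = 100 − 95 = 5.

Winner's surplus: 5.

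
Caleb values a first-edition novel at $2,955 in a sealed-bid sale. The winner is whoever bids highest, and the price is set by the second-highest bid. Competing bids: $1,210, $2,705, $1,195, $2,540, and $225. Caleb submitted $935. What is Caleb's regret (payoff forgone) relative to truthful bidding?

Regret: $250.

The highest competing bid is $2,705.
Bidding truthfully at $2,955: Caleb has the top bid, wins, and pays the second-highest bid $2,705. Payoff = $2,955 − $2,705 = $250.
Bidding $935: the top bid is $2,705 (a rival), so Caleb loses. Payoff = $0.
Regret = truthful payoff − actual payoff = $250 − $0 = $250.
This is the dominant-strategy logic: truthful bidding weakly beats any alternative.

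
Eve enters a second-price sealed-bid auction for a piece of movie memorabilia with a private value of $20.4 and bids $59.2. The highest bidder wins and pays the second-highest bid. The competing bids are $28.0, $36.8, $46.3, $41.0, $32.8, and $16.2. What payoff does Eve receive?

Highest competing bid: $46.3.
Eve's bid $59.2 is the highest overall, so Eve wins and pays the second-highest bid, $46.3.
Payoff = value − price = $20.4 − $46.3 = -$25.9.
Overbidding won the item at a price above value — truthful bidding would have avoided this loss.

Eve's payoff: -$25.9.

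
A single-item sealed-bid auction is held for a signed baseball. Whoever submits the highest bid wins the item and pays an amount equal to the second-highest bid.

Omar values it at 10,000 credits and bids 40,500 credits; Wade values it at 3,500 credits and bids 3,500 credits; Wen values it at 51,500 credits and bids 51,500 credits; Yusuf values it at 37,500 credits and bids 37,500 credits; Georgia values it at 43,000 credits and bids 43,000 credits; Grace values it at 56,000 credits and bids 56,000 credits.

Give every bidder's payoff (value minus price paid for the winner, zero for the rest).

Payoffs: Omar 0 credits, Wade 0 credits, Wen 0 credits, Yusuf 0 credits, Georgia 0 credits, Grace 4,500 credits.

Ordered from highest: Grace 56,000 credits; Wen 51,500 credits; Georgia 43,000 credits; Omar 40,500 credits; Yusuf 37,500 credits; Wade 3,500 credits.
Grace has the top bid and wins; the price is the second-highest bid, 51,500 credits.
Grace's payoff = 56,000 credits − 51,500 credits = 4,500 credits. All other bidders lose, so their payoff is 0.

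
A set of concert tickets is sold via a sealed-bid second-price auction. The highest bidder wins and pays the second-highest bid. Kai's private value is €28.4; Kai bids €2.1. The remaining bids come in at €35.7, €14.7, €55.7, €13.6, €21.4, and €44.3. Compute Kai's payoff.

Kai's payoff: €0.0.

Highest competing bid: €55.7.
Kai's bid €2.1 is not the highest, so Kai loses, pays nothing, and earns zero payoff.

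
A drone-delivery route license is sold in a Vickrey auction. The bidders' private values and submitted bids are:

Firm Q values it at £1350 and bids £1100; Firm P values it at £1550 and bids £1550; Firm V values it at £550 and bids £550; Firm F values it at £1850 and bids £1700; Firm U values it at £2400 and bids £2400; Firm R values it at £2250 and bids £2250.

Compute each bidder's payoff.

Payoffs: Firm Q £0, Firm P £0, Firm V £0, Firm F £0, Firm U £150, Firm R £0.

Ordered from highest: Firm U £2400 > Firm R £2250 > Firm F £1700 > Firm P £1550 > Firm Q £1100 > Firm V £550.
Firm U has the top bid and wins; the price is the second-highest bid, £2250.
Firm U's payoff = £2400 − £2250 = £150. All other bidders lose, so their payoff is 0.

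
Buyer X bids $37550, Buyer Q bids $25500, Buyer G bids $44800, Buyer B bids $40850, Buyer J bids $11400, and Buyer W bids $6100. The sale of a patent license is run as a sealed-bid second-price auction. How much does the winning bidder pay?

The winner pays $40850.

Ranking the bids: Buyer G $44800, then Buyer B $40850, then Buyer X $37550, then Buyer Q $25500, then Buyer J $11400, then Buyer W $6100.
Buyer G has the highest bid, so Buyer G wins.
The second-highest bid is $40850, so that is what Buyer G pays.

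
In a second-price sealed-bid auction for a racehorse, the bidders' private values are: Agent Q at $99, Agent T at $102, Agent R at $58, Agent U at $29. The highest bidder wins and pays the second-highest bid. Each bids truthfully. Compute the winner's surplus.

Ordered from highest: Agent T $102 > Agent Q $99 > Agent R $58 > Agent U $29.
Agent T wins with the top bid and pays the second-highest, $99.
Surplus = $102 − $99 = $3.

Winner's surplus: $3.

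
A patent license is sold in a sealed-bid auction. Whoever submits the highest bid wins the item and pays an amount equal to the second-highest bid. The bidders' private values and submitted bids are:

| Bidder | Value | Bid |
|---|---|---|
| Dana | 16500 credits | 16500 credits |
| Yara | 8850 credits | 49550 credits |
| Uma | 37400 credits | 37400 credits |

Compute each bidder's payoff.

Payoffs: Dana 0 credits, Yara -28550 credits, Uma 0 credits.

Ranking the bids: Yara 49550 credits; Uma 37400 credits; Dana 16500 credits.
Yara has the top bid and wins; the price is the second-highest bid, 37400 credits.
Yara's payoff = 8850 credits − 37400 credits = -28550 credits. All other bidders lose, so their payoff is 0.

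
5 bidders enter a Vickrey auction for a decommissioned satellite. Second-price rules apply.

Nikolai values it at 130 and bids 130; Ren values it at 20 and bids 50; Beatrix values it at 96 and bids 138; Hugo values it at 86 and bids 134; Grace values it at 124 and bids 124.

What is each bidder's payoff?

Nikolai 0, Ren 0, Beatrix -38, Hugo 0, Grace 0.

Ranking the bids: Beatrix 138 > Hugo 134 > Nikolai 130 > Grace 124 > Ren 50.
Beatrix has the top bid and wins; the price is the second-highest bid, 134.
Beatrix's payoff = 96 − 134 = -38. All other bidders lose, so their payoff is 0.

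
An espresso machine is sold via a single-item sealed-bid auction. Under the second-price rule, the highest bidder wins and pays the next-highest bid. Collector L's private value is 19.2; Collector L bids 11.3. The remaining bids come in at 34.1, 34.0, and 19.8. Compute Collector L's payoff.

Highest competing bid: 34.1.
Collector L's bid 11.3 is not the highest, so Collector L loses, pays nothing, and earns zero payoff.

Payoff = 0.0.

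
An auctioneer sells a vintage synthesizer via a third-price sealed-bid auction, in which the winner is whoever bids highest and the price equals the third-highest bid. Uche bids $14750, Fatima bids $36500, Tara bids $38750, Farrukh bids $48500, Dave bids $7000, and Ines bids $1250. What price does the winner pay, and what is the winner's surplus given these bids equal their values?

Ordered from highest: Farrukh $48500 > Tara $38750 > Fatima $36500 > Uche $14750 > Dave $7000 > Ines $1250.
Farrukh is the highest bidder, so Farrukh wins.
Under the third-price rule, the price is the third-highest bid: $36500.
Surplus = $48500 − $36500 = $12000.

Price $36500; surplus $12000.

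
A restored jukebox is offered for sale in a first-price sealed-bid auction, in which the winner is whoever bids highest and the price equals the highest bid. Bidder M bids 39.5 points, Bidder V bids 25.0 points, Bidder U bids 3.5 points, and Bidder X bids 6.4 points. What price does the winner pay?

Ordered from highest: Bidder M 39.5 points; Bidder V 25.0 points; Bidder X 6.4 points; Bidder U 3.5 points.
Bidder M is the highest bidder, so Bidder M wins.
Under the first-price rule, the price is the highest bid: 39.5 points.

Price paid: 39.5 points.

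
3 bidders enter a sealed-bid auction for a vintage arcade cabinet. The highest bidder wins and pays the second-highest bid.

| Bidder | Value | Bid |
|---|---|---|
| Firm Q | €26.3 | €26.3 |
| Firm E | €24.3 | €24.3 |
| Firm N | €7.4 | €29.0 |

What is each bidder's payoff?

Payoffs: Firm Q €0.0, Firm E €0.0, Firm N -€18.9.

Ordered from highest: Firm N €29.0, then Firm Q €26.3, then Firm E €24.3.
Firm N has the top bid and wins; the price is the second-highest bid, €26.3.
Firm N's payoff = €7.4 − €26.3 = -€18.9. All other bidders lose, so their payoff is 0.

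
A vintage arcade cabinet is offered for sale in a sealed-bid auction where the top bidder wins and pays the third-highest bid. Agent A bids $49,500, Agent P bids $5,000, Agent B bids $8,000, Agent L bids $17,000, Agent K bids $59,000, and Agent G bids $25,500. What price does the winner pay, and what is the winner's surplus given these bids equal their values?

The winner pays $25,500 for a surplus of $33,500.

Sorted high to low: Agent K $59,000, then Agent A $49,500, then Agent G $25,500, then Agent L $17,000, then Agent B $8,000, then Agent P $5,000.
Agent K is the highest bidder, so Agent K wins.
Under the third-price rule, the price is the third-highest bid: $25,500.
Surplus = $59,000 − $25,500 = $33,500.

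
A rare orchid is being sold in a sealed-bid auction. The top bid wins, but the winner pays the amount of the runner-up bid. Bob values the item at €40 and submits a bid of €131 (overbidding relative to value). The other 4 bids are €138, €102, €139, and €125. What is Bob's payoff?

Highest competing bid: €139.
Bob's bid €131 is not the highest, so Bob loses, pays nothing, and earns zero payoff.

Payoff = €0.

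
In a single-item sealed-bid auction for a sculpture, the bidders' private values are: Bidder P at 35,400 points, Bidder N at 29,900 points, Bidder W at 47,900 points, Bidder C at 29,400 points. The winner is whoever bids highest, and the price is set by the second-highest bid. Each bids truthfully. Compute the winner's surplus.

Bids in descending order: Bidder W 47,900 points > Bidder P 35,400 points > Bidder N 29,900 points > Bidder C 29,400 points.
Bidder W wins with the top bid and pays the second-highest, 35,400 points.
Surplus = 47,900 points − 35,400 points = 12,500 points.

Winner's surplus: 12,500 points.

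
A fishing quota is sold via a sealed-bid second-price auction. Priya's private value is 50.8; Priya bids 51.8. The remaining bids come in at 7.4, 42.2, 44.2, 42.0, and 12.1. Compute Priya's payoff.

Payoff = 6.6.

Highest competing bid: 44.2.
Priya's bid 51.8 is the highest overall, so Priya wins and pays the second-highest bid, 44.2.
Payoff = value − price = 50.8 − 44.2 = 6.6.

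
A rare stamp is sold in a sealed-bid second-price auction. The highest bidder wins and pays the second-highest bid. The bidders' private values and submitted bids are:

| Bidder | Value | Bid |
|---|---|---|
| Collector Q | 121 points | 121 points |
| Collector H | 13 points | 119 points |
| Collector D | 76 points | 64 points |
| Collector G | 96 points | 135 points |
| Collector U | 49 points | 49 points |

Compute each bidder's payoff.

Bids in descending order: Collector G 135 points, then Collector Q 121 points, then Collector H 119 points, then Collector D 64 points, then Collector U 49 points.
Collector G has the top bid and wins; the price is the second-highest bid, 121 points.
Collector G's payoff = 96 points − 121 points = -25 points. All other bidders lose, so their payoff is 0.

Collector Q 0 points, Collector H 0 points, Collector D 0 points, Collector G -25 points, Collector U 0 points.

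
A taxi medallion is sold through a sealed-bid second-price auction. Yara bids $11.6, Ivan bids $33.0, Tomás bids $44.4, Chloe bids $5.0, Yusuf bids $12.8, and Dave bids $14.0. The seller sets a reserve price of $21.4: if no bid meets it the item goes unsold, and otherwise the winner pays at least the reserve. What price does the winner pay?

$33.0

Ordered from highest: Tomás $44.4, then Ivan $33.0, then Dave $14.0, then Yusuf $12.8, then Yara $11.6, then Chloe $5.0.
Tomás has the highest bid, so Tomás wins.
The second-highest bid is $33.0, which exceeds the reserve, so that sets the price.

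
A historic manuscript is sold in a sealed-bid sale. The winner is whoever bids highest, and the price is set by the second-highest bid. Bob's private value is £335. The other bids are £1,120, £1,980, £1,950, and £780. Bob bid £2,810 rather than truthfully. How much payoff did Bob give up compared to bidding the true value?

Payoff forgone: £1,645.

The highest competing bid is £1,980.
Bidding truthfully at £335: the top bid is £1,980 (a rival), so Bob loses. Payoff = £0.
Bidding £2,810: Bob has the top bid, wins, and pays the second-highest bid £1,980. Payoff = £335 − £1,980 = -£1,645.
Regret = truthful payoff − actual payoff = £0 − -£1,645 = £1,645.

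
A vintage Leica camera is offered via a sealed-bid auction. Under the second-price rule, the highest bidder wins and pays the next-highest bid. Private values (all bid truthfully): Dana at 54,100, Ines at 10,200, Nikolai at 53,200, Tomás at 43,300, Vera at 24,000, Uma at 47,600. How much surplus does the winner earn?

900

Bids in descending order: Dana 54,100 > Nikolai 53,200 > Uma 47,600 > Tomás 43,300 > Vera 24,000 > Ines 10,200.
Dana wins with the top bid and pays the second-highest, 53,200.
Surplus = 54,100 − 53,200 = 900.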